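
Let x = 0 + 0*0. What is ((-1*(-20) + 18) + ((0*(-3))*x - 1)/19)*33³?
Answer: 25910577/19 ≈ 1.3637e+6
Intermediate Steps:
x = 0 (x = 0 + 0 = 0)
((-1*(-20) + 18) + ((0*(-3))*x - 1)/19)*33³ = ((-1*(-20) + 18) + ((0*(-3))*0 - 1)/19)*33³ = ((20 + 18) + (0*0 - 1)*(1/19))*35937 = (38 + (0 - 1)*(1/19))*35937 = (38 - 1*1/19)*35937 = (38 - 1/19)*35937 = (721/19)*35937 = 25910577/19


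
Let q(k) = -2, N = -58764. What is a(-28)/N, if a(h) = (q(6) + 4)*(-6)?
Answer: 1/4897 ≈ 0.00020421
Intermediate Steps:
a(h) = -12 (a(h) = (-2 + 4)*(-6) = 2*(-6) = -12)
a(-28)/N = -12/(-58764) = -12*(-1/58764) = 1/4897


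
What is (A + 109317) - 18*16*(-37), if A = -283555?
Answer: -163582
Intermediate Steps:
(A + 109317) - 18*16*(-37) = (-283555 + 109317) - 18*16*(-37) = -174238 - 6*48*(-37) = -174238 - 288*(-37) = -174238 + 10656 = -163582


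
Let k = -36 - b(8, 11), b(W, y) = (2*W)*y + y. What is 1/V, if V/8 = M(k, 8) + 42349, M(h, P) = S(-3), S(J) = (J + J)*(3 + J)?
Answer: 1/338792 ≈ 2.9517e-6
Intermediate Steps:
b(W, y) = y + 2*W*y (b(W, y) = 2*W*y + y = y + 2*W*y)
S(J) = 2*J*(3 + J) (S(J) = (2*J)*(3 + J) = 2*J*(3 + J))
k = -223 (k = -36 - 11*(1 + 2*8) = -36 - 11*(1 + 16) = -36 - 11*17 = -36 - 1*187 = -36 - 187 = -223)
M(h, P) = 0 (M(h, P) = 2*(-3)*(3 - 3) = 2*(-3)*0 = 0)
V = 338792 (V = 8*(0 + 42349) = 8*42349 = 338792)
1/V = 1/338792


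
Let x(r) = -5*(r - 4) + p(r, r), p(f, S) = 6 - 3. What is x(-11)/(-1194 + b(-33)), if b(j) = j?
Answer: -26/409 ≈ -0.063570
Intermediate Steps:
p(f, S) = 3
x(r) = 23 - 5*r (x(r) = -5*(r - 4) + 3 = -5*(-4 + r) + 3 = (20 - 5*r) + 3 = 23 - 5*r)
x(-11)/(-1194 + b(-33)) = (23 - 5*(-11))/(-1194 - 33) = (23 + 55)/(-1227) = 78*(-1/1227) = -26/409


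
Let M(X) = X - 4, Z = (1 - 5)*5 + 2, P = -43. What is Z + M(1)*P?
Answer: 111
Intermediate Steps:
Z = -18 (Z = -4*5 + 2 = -20 + 2 = -18)
M(X) = -4 + X
Z + M(1)*P = -18 + (-4 + 1)*(-43) = -18 - 3*(-43) = -18 + 129 = 111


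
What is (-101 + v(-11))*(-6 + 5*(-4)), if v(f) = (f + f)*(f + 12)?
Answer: 3198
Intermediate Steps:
v(f) = 2*f*(12 + f) (v(f) = (2*f)*(12 + f) = 2*f*(12 + f))
(-101 + v(-11))*(-6 + 5*(-4)) = (-101 + 2*(-11)*(12 - 11))*(-6 + 5*(-4)) = (-101 + 2*(-11)*1)*(-6 - 20) = (-101 - 22)*(-26) = -123*(-26) = 3198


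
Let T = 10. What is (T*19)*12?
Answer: 2280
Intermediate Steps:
(T*19)*12 = (10*19)*12 = 190*12 = 2280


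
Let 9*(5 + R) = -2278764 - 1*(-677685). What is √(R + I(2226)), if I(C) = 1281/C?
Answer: I*√17990171070/318 ≈ 421.78*I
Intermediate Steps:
R = -533708/3 (R = -5 + (-2278764 - 1*(-677685))/9 = -5 + (-2278764 + 677685)/9 = -5 + (⅑)*(-1601079) = -5 - 533693/3 = -533708/3 ≈ -1.7790e+5)
√(R + I(2226)) = √(-533708/3 + 1281/2226) = √(-533708/3 + 1281*(1/2226)) = √(-533708/3 + 61/106) = √(-56572865/318) = I*√17990171070/318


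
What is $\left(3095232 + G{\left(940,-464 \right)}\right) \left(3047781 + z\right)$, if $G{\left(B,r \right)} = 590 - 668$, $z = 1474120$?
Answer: $13995979967754$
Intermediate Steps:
$G{\left(B,r \right)} = -78$ ($G{\left(B,r \right)} = 590 - 668 = -78$)
$\left(3095232 + G{\left(940,-464 \right)}\right) \left(3047781 + z\right) = \left(3095232 - 78\right) \left(3047781 + 1474120\right) = 3095154 \cdot 4521901 = 13995979967754$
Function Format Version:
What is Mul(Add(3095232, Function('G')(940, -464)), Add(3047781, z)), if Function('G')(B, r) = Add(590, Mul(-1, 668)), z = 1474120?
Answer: 13995979967754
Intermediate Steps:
Function('G')(B, r) = -78 (Function('G')(B, r) = Add(590, -668) = -78)
Mul(Add(3095232, Function('G')(940, -464)), Add(3047781, z)) = Mul(Add(3095232, -78), Add(3047781, 1474120)) = Mul(3095154, 4521901) = 13995979967754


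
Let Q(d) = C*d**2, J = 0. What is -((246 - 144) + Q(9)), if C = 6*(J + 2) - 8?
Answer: -426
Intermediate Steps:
C = 4 (C = 6*(0 + 2) - 8 = 6*2 - 8 = 12 - 8 = 4)
Q(d) = 4*d**2
-((246 - 144) + Q(9)) = -((246 - 144) + 4*9**2) = -(102 + 4*81) = -(102 + 324) = -1*426 = -426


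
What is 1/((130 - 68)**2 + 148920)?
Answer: 1/152764 ≈ 6.5460e-6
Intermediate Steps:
1/((130 - 68)**2 + 148920) = 1/(62**2 + 148920) = 1/(3844 + 148920) = 1/152764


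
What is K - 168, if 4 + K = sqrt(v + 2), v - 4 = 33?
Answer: -172 + sqrt(39) ≈ -165.75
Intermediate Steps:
v = 37 (v = 4 + 33 = 37)
K = -4 + sqrt(39) (K = -4 + sqrt(37 + 2) = -4 + sqrt(39) ≈ 2.2450)
K - 168 = (-4 + sqrt(39)) - 168 = -172 + sqrt(39)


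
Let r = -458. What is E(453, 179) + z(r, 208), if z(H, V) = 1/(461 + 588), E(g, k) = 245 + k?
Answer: 444777/1049 ≈ 424.00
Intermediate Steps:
z(H, V) = 1/1049
E(453, 179) + z(r, 208) = (245 + 179) + 1/1049 = 424 + 1/1049 = 444777/1049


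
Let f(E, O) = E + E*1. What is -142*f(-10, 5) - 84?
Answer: 2756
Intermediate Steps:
f(E, O) = 2*E (f(E, O) = E + E = 2*E)
-142*f(-10, 5) - 84 = -284*(-10) - 84 = -142*(-20) - 84 = 2840 - 84 = 2756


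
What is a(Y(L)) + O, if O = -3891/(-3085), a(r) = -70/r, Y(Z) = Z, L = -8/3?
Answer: 339489/12340 ≈ 27.511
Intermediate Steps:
L = -8/3 (L = -8*1/3 = -8/3 ≈ -2.6667)
O = 3891/3085 (O = -3891*(-1/3085) = 3891/3085 ≈ 1.2613)
a(Y(L)) + O = -70/(-8/3) + 3891/3085 = -70*(-3/8) + 3891/3085 = 105/4 + 3891/3085 = 339489/12340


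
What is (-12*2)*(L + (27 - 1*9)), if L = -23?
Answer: 120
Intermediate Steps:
(-12*2)*(L + (27 - 1*9)) = (-12*2)*(-23 + (27 - 1*9)) = -24*(-23 + (27 - 9)) = -24*(-23 + 18) = -24*(-5) = 120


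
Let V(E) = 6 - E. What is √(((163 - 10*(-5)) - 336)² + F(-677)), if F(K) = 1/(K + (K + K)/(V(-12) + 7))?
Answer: 7*√11462423754/6093 ≈ 123.00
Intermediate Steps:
F(K) = 25/(27*K) (F(K) = 1/(K + (K + K)/((6 - 1*(-12)) + 7)) = 1/(K + (2*K)/((6 + 12) + 7)) = 1/(K + (2*K)/(18 + 7)) = 1/(K + (2*K)/25) = 1/(K + (2*K)*(1/25)) = 1/(K + 2*K/25) = 1/(27*K/25) = 25/(27*K))
√(((163 - 10*(-5)) - 336)² + F(-677)) = √(((163 - 10*(-5)) - 336)² + (25/27)/(-677)) = √(((163 - 1*(-50)) - 336)² + (25/27)*(-1/677)) = √(((163 + 50) - 336)² - 25/18279) = √((213 - 336)² - 25/18279) = √((-123)² - 25/18279) = √(15129 - 25/18279) = √(276542966/18279) = 7*√11462423754/6093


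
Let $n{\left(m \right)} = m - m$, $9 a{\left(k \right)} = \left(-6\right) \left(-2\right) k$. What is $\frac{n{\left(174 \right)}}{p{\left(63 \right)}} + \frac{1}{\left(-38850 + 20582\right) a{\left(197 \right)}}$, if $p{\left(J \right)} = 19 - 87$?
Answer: $- \frac{3}{14395184} \approx -2.084 \cdot 10^{-7}$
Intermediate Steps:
$a{\left(k \right)} = \frac{4 k}{3}$ ($a{\left(k \right)} = \frac{\left(-6\right) \left(-2\right) k}{9} = \frac{12 k}{9} = \frac{4 k}{3}$)
$n{\left(m \right)} = 0$
$p{\left(J \right)} = -68$ ($p{\left(J \right)} = 19 - 87 = -68$)
$\frac{n{\left(174 \right)}}{p{\left(63 \right)}} + \frac{1}{\left(-38850 + 20582\right) a{\left(197 \right)}} = \frac{0}{-68} + \frac{1}{\left(-38850 + 20582\right) \frac{4}{3} \cdot 197} = 0 \left(- \frac{1}{68}\right) + \frac{1}{\left(-18268\right) \frac{788}{3}} = 0 - \frac{3}{14395184} = - \frac{3}{14395184}$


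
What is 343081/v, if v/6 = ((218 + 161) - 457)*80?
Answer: -343081/37440 ≈ -9.1635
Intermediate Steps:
v = -37440 (v = 6*(((218 + 161) - 457)*80) = 6*((379 - 457)*80) = 6*(-78*80) = 6*(-6240) = -37440)
343081/v = 343081/(-37440) = 343081*(-1/37440) = -343081/37440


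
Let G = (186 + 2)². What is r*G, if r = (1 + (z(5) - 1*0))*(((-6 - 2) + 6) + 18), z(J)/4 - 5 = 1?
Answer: 14137600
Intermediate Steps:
z(J) = 24 (z(J) = 20 + 4*1 = 20 + 4 = 24)
G = 35344 (G = 188² = 35344)
r = 400 (r = (1 + (24 - 1*0))*(((-6 - 2) + 6) + 18) = (1 + (24 + 0))*((-8 + 6) + 18) = (1 + 24)*(-2 + 18) = 25*16 = 400)
r*G = 400*35344 = 14137600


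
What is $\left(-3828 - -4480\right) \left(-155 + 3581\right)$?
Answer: $2233752$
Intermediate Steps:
$\left(-3828 - -4480\right) \left(-155 + 3581\right) = \left(-3828 + 4480\right) 3426 = 652 \cdot 3426 = 2233752$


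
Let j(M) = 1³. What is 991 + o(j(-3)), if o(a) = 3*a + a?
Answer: 995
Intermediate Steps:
j(M) = 1
o(a) = 4*a
991 + o(j(-3)) = 991 + 4*1 = 991 + 4 = 995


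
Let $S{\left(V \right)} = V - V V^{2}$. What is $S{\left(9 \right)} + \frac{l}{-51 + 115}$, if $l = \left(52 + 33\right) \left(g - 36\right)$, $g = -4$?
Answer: $- \frac{6185}{8} \approx -773.13$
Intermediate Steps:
$l = -3400$ ($l = \left(52 + 33\right) \left(-4 - 36\right) = 85 \left(-40\right) = -3400$)
$S{\left(V \right)} = V - V^{3}$
$S{\left(9 \right)} + \frac{l}{-51 + 115} = \left(9 - 9^{3}\right) + \frac{1}{-51 + 115} \left(-3400\right) = \left(9 - 729\right) + \frac{1}{64} \left(-3400\right) = -720 - \frac{425}{8} = - \frac{6185}{8}$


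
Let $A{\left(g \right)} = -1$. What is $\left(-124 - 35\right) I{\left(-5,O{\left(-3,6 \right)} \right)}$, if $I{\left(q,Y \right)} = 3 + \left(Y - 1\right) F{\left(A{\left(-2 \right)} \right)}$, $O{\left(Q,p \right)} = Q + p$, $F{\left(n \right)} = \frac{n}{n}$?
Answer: $-795$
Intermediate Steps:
$F{\left(n \right)} = 1$
$I{\left(q,Y \right)} = 2 + Y$ ($I{\left(q,Y \right)} = 3 + \left(Y - 1\right) 1 = 3 + \left(-1 + Y\right) 1 = 3 + \left(-1 + Y\right) = 2 + Y$)
$\left(-124 - 35\right) I{\left(-5,O{\left(-3,6 \right)} \right)} = \left(-124 - 35\right) \left(2 + \left(-3 + 6\right)\right) = - 159 \left(2 + 3\right) = \left(-159\right) 5 = -795$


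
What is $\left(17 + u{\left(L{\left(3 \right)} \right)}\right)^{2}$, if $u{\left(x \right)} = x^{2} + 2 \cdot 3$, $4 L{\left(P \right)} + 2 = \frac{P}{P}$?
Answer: $\frac{136161}{256} \approx 531.88$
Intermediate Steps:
$L{\left(P \right)} = - \frac{1}{4}$ ($L{\left(P \right)} = - \frac{1}{2} + \frac{P \frac{1}{P}}{4} = - \frac{1}{2} + \frac{1}{4} \cdot 1 = - \frac{1}{2} + \frac{1}{4} = - \frac{1}{4}$)
$u{\left(x \right)} = 6 + x^{2}$ ($u{\left(x \right)} = x^{2} + 6 = 6 + x^{2}$)
$\left(17 + u{\left(L{\left(3 \right)} \right)}\right)^{2} = \left(17 + \left(6 + \left(- \frac{1}{4}\right)^{2}\right)\right)^{2} = \left(17 + \left(6 + \frac{1}{16}\right)\right)^{2} = \left(17 + \frac{97}{16}\right)^{2} = \left(\frac{369}{16}\right)^{2} = \frac{136161}{256}$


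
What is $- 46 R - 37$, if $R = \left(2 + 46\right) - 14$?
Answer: $-1601$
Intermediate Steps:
$R = 34$ ($R = 48 - 14 = 34$)
$- 46 R - 37 = \left(-46\right) 34 - 37 = -1564 - 37 = -1601$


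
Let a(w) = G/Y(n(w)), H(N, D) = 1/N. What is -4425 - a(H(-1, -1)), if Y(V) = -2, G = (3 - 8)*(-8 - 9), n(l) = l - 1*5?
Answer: -8765/2 ≈ -4382.5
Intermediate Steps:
n(l) = -5 + l (n(l) = l - 5 = -5 + l)
G = 85 (G = -5*(-17) = 85)
a(w) = -85/2 (a(w) = 85/(-2) = 85*(-½) = -85/2)
-4425 - a(H(-1, -1)) = -4425 - 1*(-85/2) = -4425 + 85/2 = -8765/2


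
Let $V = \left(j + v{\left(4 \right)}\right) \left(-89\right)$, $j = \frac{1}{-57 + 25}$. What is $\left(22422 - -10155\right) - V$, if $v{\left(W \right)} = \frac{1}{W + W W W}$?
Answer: $\frac{17721087}{544} \approx 32576.0$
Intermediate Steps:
$j = - \frac{1}{32}$ ($j = \frac{1}{-32} = - \frac{1}{32} \approx -0.03125$)
$v{\left(W \right)} = \frac{1}{W + W^{3}}$ ($v{\left(W \right)} = \frac{1}{W + W^{2} W} = \frac{1}{W + W^{3}}$)
$V = \frac{801}{544}$ ($V = \left(- \frac{1}{32} + \frac{1}{4 + 4^{3}}\right) \left(-89\right) = \left(- \frac{1}{32} + \frac{1}{4 + 64}\right) \left(-89\right) = \left(- \frac{1}{32} + \frac{1}{68}\right) \left(-89\right) = \left(- \frac{9}{544}\right) \left(-89\right) = \frac{801}{544} \approx 1.4724$)
$\left(22422 - -10155\right) - V = \left(22422 - -10155\right) - \frac{801}{544} = \left(22422 + 10155\right) - \frac{801}{544} = 32577 - \frac{801}{544} = \frac{17721087}{544}$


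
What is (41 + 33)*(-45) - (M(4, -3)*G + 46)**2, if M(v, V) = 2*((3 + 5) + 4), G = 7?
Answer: -49126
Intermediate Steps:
M(v, V) = 24 (M(v, V) = 2*(8 + 4) = 2*12 = 24)
(41 + 33)*(-45) - (M(4, -3)*G + 46)**2 = (41 + 33)*(-45) - (24*7 + 46)**2 = 74*(-45) - (168 + 46)**2 = -3330 - 1*214**2 = -3330 - 1*45796 = -3330 - 45796 = -49126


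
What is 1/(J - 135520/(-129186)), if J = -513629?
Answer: -64593/33176770237 ≈ -1.9469e-6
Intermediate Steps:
1/(J - 135520/(-129186)) = 1/(-513629 - 135520/(-129186)) = 1/(-513629 - 135520*(-1/129186)) = 1/(-513629 + 67760/64593) = 1/(-33176770237/64593) = -64593/33176770237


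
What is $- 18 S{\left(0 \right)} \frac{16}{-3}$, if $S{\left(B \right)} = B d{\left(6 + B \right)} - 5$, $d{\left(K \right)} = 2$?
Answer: $-480$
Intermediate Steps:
$S{\left(B \right)} = -5 + 2 B$ ($S{\left(B \right)} = B 2 - 5 = 2 B - 5 = -5 + 2 B$)
$- 18 S{\left(0 \right)} \frac{16}{-3} = - 18 \left(-5 + 2 \cdot 0\right) \frac{16}{-3} = - 18 \left(-5 + 0\right) 16 \left(- \frac{1}{3}\right) = \left(-18\right) \left(-5\right) \left(- \frac{16}{3}\right) = 90 \left(- \frac{16}{3}\right) = -480$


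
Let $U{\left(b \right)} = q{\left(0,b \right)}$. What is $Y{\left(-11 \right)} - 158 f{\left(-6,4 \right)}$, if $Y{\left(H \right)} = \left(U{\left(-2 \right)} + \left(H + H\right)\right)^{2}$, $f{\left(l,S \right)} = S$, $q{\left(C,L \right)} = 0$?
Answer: $-148$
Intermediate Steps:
$U{\left(b \right)} = 0$
$Y{\left(H \right)} = 4 H^{2}$ ($Y{\left(H \right)} = \left(0 + \left(H + H\right)\right)^{2} = \left(0 + 2 H\right)^{2} = \left(2 H\right)^{2} = 4 H^{2}$)
$Y{\left(-11 \right)} - 158 f{\left(-6,4 \right)} = 4 \left(-11\right)^{2} - 632 = 4 \cdot 121 - 632 = 484 - 632 = -148$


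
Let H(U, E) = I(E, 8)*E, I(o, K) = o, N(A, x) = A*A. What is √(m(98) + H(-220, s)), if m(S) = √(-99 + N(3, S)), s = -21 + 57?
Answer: √(1296 + 3*I*√10) ≈ 36.0 + 0.1318*I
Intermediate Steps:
N(A, x) = A²
s = 36
H(U, E) = E² (H(U, E) = E*E = E²)
m(S) = 3*I*√10 (m(S) = √(-99 + 3²) = √(-99 + 9) = √(-90) = 3*I*√10)
√(m(98) + H(-220, s)) = √(3*I*√10 + 36²) = √(3*I*√10 + 1296) = √(1296 + 3*I*√10)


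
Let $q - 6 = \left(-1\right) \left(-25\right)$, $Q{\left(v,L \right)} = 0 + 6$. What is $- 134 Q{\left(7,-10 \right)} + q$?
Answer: $-773$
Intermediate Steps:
$Q{\left(v,L \right)} = 6$
$q = 31$ ($q = 6 - -25 = 6 + 25 = 31$)
$- 134 Q{\left(7,-10 \right)} + q = \left(-134\right) 6 + 31 = -804 + 31 = -773$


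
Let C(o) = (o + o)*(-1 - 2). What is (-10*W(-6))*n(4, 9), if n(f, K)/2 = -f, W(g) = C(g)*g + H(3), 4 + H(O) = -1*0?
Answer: -17600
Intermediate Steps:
C(o) = -6*o (C(o) = (2*o)*(-3) = -6*o)
H(O) = -4 (H(O) = -4 - 1*0 = -4 + 0 = -4)
W(g) = -4 - 6*g² (W(g) = (-6*g)*g - 4 = -6*g² - 4 = -4 - 6*g²)
n(f, K) = -2*f (n(f, K) = 2*(-f) = -2*f)
(-10*W(-6))*n(4, 9) = (-10*(-4 - 6*(-6)²))*(-2*4) = -10*(-4 - 6*36)*(-8) = -10*(-4 - 216)*(-8) = -10*(-220)*(-8) = 2200*(-8) = -17600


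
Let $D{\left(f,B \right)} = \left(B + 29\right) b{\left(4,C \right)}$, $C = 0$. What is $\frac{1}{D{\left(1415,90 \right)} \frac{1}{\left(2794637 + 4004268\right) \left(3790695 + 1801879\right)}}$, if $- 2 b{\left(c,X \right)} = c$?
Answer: $- \frac{19011689665735}{119} \approx -1.5976 \cdot 10^{11}$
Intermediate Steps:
$b{\left(c,X \right)} = - \frac{c}{2}$
$D{\left(f,B \right)} = -58 - 2 B$ ($D{\left(f,B \right)} = \left(B + 29\right) \left(\left(- \frac{1}{2}\right) 4\right) = \left(29 + B\right) \left(-2\right) = -58 - 2 B$)
$\frac{1}{D{\left(1415,90 \right)} \frac{1}{\left(2794637 + 4004268\right) \left(3790695 + 1801879\right)}} = \frac{1}{\left(-58 - 180\right) \frac{1}{\left(2794637 + 4004268\right) \left(3790695 + 1801879\right)}} = \frac{1}{\left(-58 - 180\right) \frac{1}{6798905 \cdot 5592574}} = \frac{1}{\left(-238\right) \frac{1}{38023379331470}} = \frac{1}{- \frac{119}{19011689665735}} = - \frac{19011689665735}{119}$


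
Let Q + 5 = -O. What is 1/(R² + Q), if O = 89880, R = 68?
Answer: -1/85261 ≈ -1.1729e-5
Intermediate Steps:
Q = -89885 (Q = -5 - 1*89880 = -5 - 89880 = -89885)
1/(R² + Q) = 1/(68² - 89885) = 1/(4624 - 89885) = 1/(-85261) = -1/85261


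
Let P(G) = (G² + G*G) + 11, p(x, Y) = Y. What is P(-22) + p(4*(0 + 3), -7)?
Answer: 972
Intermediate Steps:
P(G) = 11 + 2*G² (P(G) = (G² + G²) + 11 = 2*G² + 11 = 11 + 2*G²)
P(-22) + p(4*(0 + 3), -7) = (11 + 2*(-22)²) - 7 = (11 + 2*484) - 7 = (11 + 968) - 7 = 979 - 7 = 972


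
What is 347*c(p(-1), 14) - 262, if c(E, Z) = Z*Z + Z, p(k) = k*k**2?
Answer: 72608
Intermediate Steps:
p(k) = k**3
c(E, Z) = Z + Z**2 (c(E, Z) = Z**2 + Z = Z + Z**2)
347*c(p(-1), 14) - 262 = 347*(14*(1 + 14)) - 262 = 347*(14*15) - 262 = 347*210 - 262 = 72870 - 262 = 72608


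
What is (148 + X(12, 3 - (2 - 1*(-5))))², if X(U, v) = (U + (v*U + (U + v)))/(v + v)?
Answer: 91809/4 ≈ 22952.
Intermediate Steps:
X(U, v) = (v + 2*U + U*v)/(2*v) (X(U, v) = (U + (U*v + (U + v)))/((2*v)) = (U + (U + v + U*v))*(1/(2*v)) = (v + 2*U + U*v)*(1/(2*v)) = (v + 2*U + U*v)/(2*v))
(148 + X(12, 3 - (2 - 1*(-5))))² = (148 + (12 + (3 - (2 - 1*(-5)))*(1 + 12)/2)/(3 - (2 - 1*(-5))))² = (148 + (12 + (½)*(3 - (2 + 5))*13)/(3 - (2 + 5)))² = (148 + (12 + (½)*(3 - 1*7)*13)/(3 - 1*7))² = (148 + (12 + (½)*(3 - 7)*13)/(3 - 7))² = (148 + (12 + (½)*(-4)*13)/(-4))² = (148 - (12 - 26)/4)² = (148 - ¼*(-14))² = (148 + 7/2)² = (303/2)² = 91809/4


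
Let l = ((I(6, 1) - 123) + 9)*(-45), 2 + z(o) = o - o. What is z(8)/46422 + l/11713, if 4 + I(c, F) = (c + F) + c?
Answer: 109660262/271870443 ≈ 0.40335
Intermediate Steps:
z(o) = -2 (z(o) = -2 + (o - o) = -2 + 0 = -2)
I(c, F) = -4 + F + 2*c (I(c, F) = -4 + ((c + F) + c) = -4 + ((F + c) + c) = -4 + (F + 2*c) = -4 + F + 2*c)
l = 4725 (l = (((-4 + 1 + 2*6) - 123) + 9)*(-45) = (((-4 + 1 + 12) - 123) + 9)*(-45) = ((9 - 123) + 9)*(-45) = (-114 + 9)*(-45) = -105*(-45) = 4725)
z(8)/46422 + l/11713 = -2/46422 + 4725/11713 = -2*1/46422 + 4725*(1/11713) = -1/23211 + 4725/11713 = 109660262/271870443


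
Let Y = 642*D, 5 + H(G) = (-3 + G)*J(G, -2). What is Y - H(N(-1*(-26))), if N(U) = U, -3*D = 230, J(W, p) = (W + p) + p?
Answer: -49721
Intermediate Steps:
J(W, p) = W + 2*p
D = -230/3 (D = -1/3*230 = -230/3 ≈ -76.667)
H(G) = -5 + (-4 + G)*(-3 + G) (H(G) = -5 + (-3 + G)*(G + 2*(-2)) = -5 + (-3 + G)*(G - 4) = -5 + (-3 + G)*(-4 + G) = -5 + (-4 + G)*(-3 + G))
Y = -49220 (Y = 642*(-230/3) = -49220)
Y - H(N(-1*(-26))) = -49220 - (7 + (-1*(-26))**2 - (-7)*(-26)) = -49220 - (7 + 26**2 - 7*26) = -49220 - (7 + 676 - 182) = -49220 - 1*501 = -49220 - 501 = -49721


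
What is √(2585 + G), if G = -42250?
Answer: I*√39665 ≈ 199.16*I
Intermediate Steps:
√(2585 + G) = √(2585 - 42250) = √(-39665) = I*√39665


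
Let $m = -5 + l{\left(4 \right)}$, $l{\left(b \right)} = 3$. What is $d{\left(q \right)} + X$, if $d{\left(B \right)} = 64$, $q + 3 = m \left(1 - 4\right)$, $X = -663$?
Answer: $-599$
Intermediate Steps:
$m = -2$ ($m = -5 + 3 = -2$)
$q = 3$ ($q = -3 - 2 \left(1 - 4\right) = -3 - -6 = -3 + 6 = 3$)
$d{\left(q \right)} + X = 64 - 663 = -599$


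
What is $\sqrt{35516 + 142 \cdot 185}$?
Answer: $\sqrt{61786} \approx 248.57$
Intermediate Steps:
$\sqrt{35516 + 142 \cdot 185} = \sqrt{35516 + 26270} = \sqrt{61786}$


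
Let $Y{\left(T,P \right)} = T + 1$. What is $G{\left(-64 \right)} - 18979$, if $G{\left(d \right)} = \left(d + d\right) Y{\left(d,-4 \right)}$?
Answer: $-10915$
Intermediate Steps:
$Y{\left(T,P \right)} = 1 + T$
$G{\left(d \right)} = 2 d \left(1 + d\right)$ ($G{\left(d \right)} = \left(d + d\right) \left(1 + d\right) = 2 d \left(1 + d\right)$)
$G{\left(-64 \right)} - 18979 = 2 \left(-64\right) \left(1 - 64\right) - 18979 = 2 \left(-64\right) \left(-63\right) - 18979 = 8064 - 18979 = -10915$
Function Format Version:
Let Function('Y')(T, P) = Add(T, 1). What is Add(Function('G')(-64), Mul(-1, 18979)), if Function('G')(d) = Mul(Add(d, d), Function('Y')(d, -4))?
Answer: -10915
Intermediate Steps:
Function('Y')(T, P) = Add(1, T)
Function('G')(d) = Mul(2, d, Add(1, d)) (Function('G')(d) = Mul(Add(d, d), Add(1, d)) = Mul(Mul(2, d), Add(1, d)) = Mul(2, d, Add(1, d)))
Add(Function('G')(-64), Mul(-1, 18979)) = Add(Mul(2, -64, Add(1, -64)), Mul(-1, 18979)) = Add(Mul(2, -64, -63), -18979) = Add(8064, -18979) = -10915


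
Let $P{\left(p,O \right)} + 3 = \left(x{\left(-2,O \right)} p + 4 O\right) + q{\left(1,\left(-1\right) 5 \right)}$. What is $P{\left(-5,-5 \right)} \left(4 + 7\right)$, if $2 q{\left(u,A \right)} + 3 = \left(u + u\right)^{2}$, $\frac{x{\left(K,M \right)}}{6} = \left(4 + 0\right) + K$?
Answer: $- \frac{1815}{2} \approx -907.5$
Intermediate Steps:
$x{\left(K,M \right)} = 24 + 6 K$ ($x{\left(K,M \right)} = 6 \left(\left(4 + 0\right) + K\right) = 6 \left(4 + K\right) = 24 + 6 K$)
$q{\left(u,A \right)} = - \frac{3}{2} + 2 u^{2}$ ($q{\left(u,A \right)} = - \frac{3}{2} + \frac{\left(u + u\right)^{2}}{2} = - \frac{3}{2} + \frac{\left(2 u\right)^{2}}{2} = - \frac{3}{2} + \frac{4 u^{2}}{2} = - \frac{3}{2} + 2 u^{2}$)
$P{\left(p,O \right)} = - \frac{5}{2} + 4 O + 12 p$ ($P{\left(p,O \right)} = -3 - \left(\frac{3}{2} - 2 - 4 O - \left(24 + 6 \left(-2\right)\right) p\right) = -3 + \left(\left(\left(24 - 12\right) p + 4 O\right) + \left(- \frac{3}{2} + 2 \cdot 1\right)\right) = -3 + \left(\left(12 p + 4 O\right) + \left(- \frac{3}{2} + 2\right)\right) = -3 + \left(\left(4 O + 12 p\right) + \frac{1}{2}\right) = -3 + \left(\frac{1}{2} + 4 O + 12 p\right) = - \frac{5}{2} + 4 O + 12 p$)
$P{\left(-5,-5 \right)} \left(4 + 7\right) = \left(- \frac{5}{2} + 4 \left(-5\right) + 12 \left(-5\right)\right) \left(4 + 7\right) = \left(- \frac{5}{2} - 20 - 60\right) 11 = \left(- \frac{165}{2}\right) 11 = - \frac{1815}{2}$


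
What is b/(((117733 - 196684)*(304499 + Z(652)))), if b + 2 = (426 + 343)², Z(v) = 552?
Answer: -591359/24084081501 ≈ -2.4554e-5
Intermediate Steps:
b = 591359 (b = -2 + (426 + 343)² = -2 + 769² = -2 + 591361 = 591359)
b/(((117733 - 196684)*(304499 + Z(652)))) = 591359/(((117733 - 196684)*(304499 + 552))) = 591359/((-78951*305051)) = 591359/(-24084081501) = 591359*(-1/24084081501) = -591359/24084081501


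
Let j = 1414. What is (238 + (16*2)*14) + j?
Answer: 2100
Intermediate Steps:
(238 + (16*2)*14) + j = (238 + (16*2)*14) + 1414 = (238 + 32*14) + 1414 = (238 + 448) + 1414 = 686 + 1414 = 2100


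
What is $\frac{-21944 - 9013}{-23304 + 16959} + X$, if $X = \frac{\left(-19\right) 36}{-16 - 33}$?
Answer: $\frac{1952291}{103635} \approx 18.838$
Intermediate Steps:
$X = \frac{684}{49}$ ($X = - \frac{684}{-49} = \left(-684\right) \left(- \frac{1}{49}\right) = \frac{684}{49} \approx 13.959$)
$\frac{-21944 - 9013}{-23304 + 16959} + X = \frac{-21944 - 9013}{-23304 + 16959} + \frac{684}{49} = - \frac{30957}{-6345} + \frac{684}{49} = \left(-30957\right) \left(- \frac{1}{6345}\right) + \frac{684}{49} = \frac{10319}{2115} + \frac{684}{49} = \frac{1952291}{103635}$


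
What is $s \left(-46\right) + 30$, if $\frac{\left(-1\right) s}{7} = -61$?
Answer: $-19612$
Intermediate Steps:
$s = 427$ ($s = \left(-7\right) \left(-61\right) = 427$)
$s \left(-46\right) + 30 = 427 \left(-46\right) + 30 = -19642 + 30 = -19612$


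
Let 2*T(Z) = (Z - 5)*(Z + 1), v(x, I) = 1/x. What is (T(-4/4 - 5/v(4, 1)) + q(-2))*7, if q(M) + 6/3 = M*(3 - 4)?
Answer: 1820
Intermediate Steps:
T(Z) = (1 + Z)*(-5 + Z)/2 (T(Z) = ((Z - 5)*(Z + 1))/2 = ((-5 + Z)*(1 + Z))/2 = ((1 + Z)*(-5 + Z))/2 = (1 + Z)*(-5 + Z)/2)
q(M) = -2 - M (q(M) = -2 + M*(3 - 4) = -2 + M*(-1) = -2 - M)
(T(-4/4 - 5/v(4, 1)) + q(-2))*7 = ((-5/2 + (-4/4 - 5/(1/4))**2/2 - 2*(-4/4 - 5/(1/4))) + (-2 - 1*(-2)))*7 = ((-5/2 + (-4*1/4 - 5/1/4)**2/2 - 2*(-4*1/4 - 5/1/4)) + (-2 + 2))*7 = ((-5/2 + (-1 - 5*4)**2/2 - 2*(-1 - 5*4)) + 0)*7 = ((-5/2 + (-1 - 20)**2/2 - 2*(-1 - 20)) + 0)*7 = ((-5/2 + (1/2)*(-21)**2 - 2*(-21)) + 0)*7 = ((-5/2 + (1/2)*441 + 42) + 0)*7 = ((-5/2 + 441/2 + 42) + 0)*7 = (260 + 0)*7 = 260*7 = 1820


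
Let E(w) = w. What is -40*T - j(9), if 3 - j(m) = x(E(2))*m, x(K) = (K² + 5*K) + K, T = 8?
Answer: -179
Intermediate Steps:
x(K) = K² + 6*K
j(m) = 3 - 16*m (j(m) = 3 - 2*(6 + 2)*m = 3 - 2*8*m = 3 - 16*m)
-40*T - j(9) = -40*8 - (3 - 16*9) = -320 - (3 - 144) = -320 - 1*(-141) = -320 + 141 = -179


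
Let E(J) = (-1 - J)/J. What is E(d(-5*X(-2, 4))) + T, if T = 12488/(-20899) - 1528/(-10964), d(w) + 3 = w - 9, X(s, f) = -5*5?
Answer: -9496213596/6473109967 ≈ -1.4670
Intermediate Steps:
X(s, f) = -25
d(w) = -12 + w (d(w) = -3 + (w - 9) = -3 + (-9 + w) = -12 + w)
T = -26246190/57284159 (T = 12488*(-1/20899) - 1528*(-1/10964) = -12488/20899 + 382/2741 = -26246190/57284159 ≈ -0.45818)
E(J) = (-1 - J)/J
E(d(-5*X(-2, 4))) + T = (-1 - (-12 - 5*(-25)))/(-12 - 5*(-25)) - 26246190/57284159 = (-1 - (-12 + 125))/(-12 + 125) - 26246190/57284159 = (-1 - 1*113)/113 - 26246190/57284159 = (-1 - 113)/113 - 26246190/57284159 = (1/113)*(-114) - 26246190/57284159 = -114/113 - 26246190/57284159 = -9496213596/6473109967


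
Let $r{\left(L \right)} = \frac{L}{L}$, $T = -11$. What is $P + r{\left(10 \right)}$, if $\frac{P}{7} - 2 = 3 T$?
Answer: $-216$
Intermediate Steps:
$P = -217$ ($P = 14 + 7 \cdot 3 \left(-11\right) = 14 + 7 \left(-33\right) = 14 - 231 = -217$)
$r{\left(L \right)} = 1$
$P + r{\left(10 \right)} = -217 + 1 = -216$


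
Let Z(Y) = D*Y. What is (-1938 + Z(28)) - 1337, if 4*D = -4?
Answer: -3303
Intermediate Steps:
D = -1 (D = (¼)*(-4) = -1)
Z(Y) = -Y
(-1938 + Z(28)) - 1337 = (-1938 - 1*28) - 1337 = (-1938 - 28) - 1337 = -1966 - 1337 = -3303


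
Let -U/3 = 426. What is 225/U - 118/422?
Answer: -13653/29962 ≈ -0.45568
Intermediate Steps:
U = -1278 (U = -3*426 = -1278)
225/U - 118/422 = 225/(-1278) - 118/422 = 225*(-1/1278) - 118*1/422 = -25/142 - 59/211 = -13653/29962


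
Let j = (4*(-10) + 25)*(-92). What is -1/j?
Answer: -1/1380 ≈ -0.00072464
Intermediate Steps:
j = 1380 (j = (-40 + 25)*(-92) = -15*(-92) = 1380)
-1/j = -1/1380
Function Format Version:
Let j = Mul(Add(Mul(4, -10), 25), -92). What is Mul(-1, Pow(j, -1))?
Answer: Rational(-1, 1380) ≈ -0.00072464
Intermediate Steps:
j = 1380 (j = Mul(Add(-40, 25), -92) = Mul(-15, -92) = 1380)
Mul(-1, Pow(j, -1)) = Mul(-1, Pow(1380, -1)) = Mul(-1, Rational(1, 1380)) = Rational(-1, 1380)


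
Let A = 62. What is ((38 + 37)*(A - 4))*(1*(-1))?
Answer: -4350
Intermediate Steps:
((38 + 37)*(A - 4))*(1*(-1)) = ((38 + 37)*(62 - 4))*(1*(-1)) = (75*58)*(-1) = 4350*(-1) = -4350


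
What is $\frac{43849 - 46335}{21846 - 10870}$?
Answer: $- \frac{1243}{5488} \approx -0.22649$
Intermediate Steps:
$\frac{43849 - 46335}{21846 - 10870} = - \frac{2486}{10976} = \left(-2486\right) \frac{1}{10976} = - \frac{1243}{5488}$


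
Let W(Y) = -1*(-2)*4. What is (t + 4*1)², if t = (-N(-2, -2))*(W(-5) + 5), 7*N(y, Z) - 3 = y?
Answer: 225/49 ≈ 4.5918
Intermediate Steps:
N(y, Z) = 3/7 + y/7
W(Y) = 8 (W(Y) = 2*4 = 8)
t = -13/7 (t = (-(3/7 + (⅐)*(-2)))*(8 + 5) = -(3/7 - 2/7)*13 = -1*⅐*13 = -⅐*13 = -13/7 ≈ -1.8571)
(t + 4*1)² = (-13/7 + 4*1)² = (-13/7 + 4)² = (15/7)² = 225/49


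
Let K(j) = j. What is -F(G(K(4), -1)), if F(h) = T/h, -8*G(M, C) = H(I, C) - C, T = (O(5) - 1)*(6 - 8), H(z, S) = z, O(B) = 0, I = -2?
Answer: -16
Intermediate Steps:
T = 2 (T = (0 - 1)*(6 - 8) = -1*(-2) = 2)
G(M, C) = 1/4 + C/8 (G(M, C) = -(-2 - C)/8 = 1/4 + C/8)
F(h) = 2/h
-F(G(K(4), -1)) = -2/(1/4 + (1/8)*(-1)) = -2/(1/4 - 1/8) = -2/1/8 = -2*8 = -1*16 = -16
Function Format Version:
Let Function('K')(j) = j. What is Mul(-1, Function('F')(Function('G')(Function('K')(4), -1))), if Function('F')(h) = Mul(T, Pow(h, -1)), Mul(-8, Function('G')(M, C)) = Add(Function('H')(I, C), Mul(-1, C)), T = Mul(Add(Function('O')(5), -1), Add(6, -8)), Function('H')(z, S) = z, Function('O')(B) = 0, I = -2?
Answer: -16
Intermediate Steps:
T = 2 (T = Mul(Add(0, -1), Add(6, -8)) = Mul(-1, -2) = 2)
Function('G')(M, C) = Add(Rational(1, 4), Mul(Rational(1, 8), C)) (Function('G')(M, C) = Mul(Rational(-1, 8), Add(-2, Mul(-1, C))) = Add(Rational(1, 4), Mul(Rational(1, 8), C)))
Function('F')(h) = Mul(2, Pow(h, -1))
Mul(-1, Function('F')(Function('G')(Function('K')(4), -1))) = Mul(-1, Mul(2, Pow(Add(Rational(1, 4), Mul(Rational(1, 8), -1)), -1))) = Mul(-1, Mul(2, Pow(Add(Rational(1, 4), Rational(-1, 8)), -1))) = Mul(-1, Mul(2, Pow(Rational(1, 8), -1))) = Mul(-1, Mul(2, 8)) = Mul(-1, 16) = -16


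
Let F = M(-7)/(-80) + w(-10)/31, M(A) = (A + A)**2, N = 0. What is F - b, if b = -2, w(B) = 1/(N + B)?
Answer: -281/620 ≈ -0.45323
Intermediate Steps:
w(B) = 1/B (w(B) = 1/(0 + B) = 1/B)
M(A) = 4*A**2 (M(A) = (2*A)**2 = 4*A**2)
F = -1521/620 (F = (4*(-7)**2)/(-80) + 1/(-10*31) = (4*49)*(-1/80) - 1/10*1/31 = 196*(-1/80) - 1/310 = -49/20 - 1/310 = -1521/620 ≈ -2.4532)
F - b = -1521/620 - 1*(-2) = -1521/620 + 2 = -281/620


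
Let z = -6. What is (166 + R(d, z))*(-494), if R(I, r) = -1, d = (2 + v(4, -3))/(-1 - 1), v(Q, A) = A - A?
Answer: -81510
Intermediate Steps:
v(Q, A) = 0
d = -1 (d = (2 + 0)/(-1 - 1) = 2/(-2) = 2*(-1/2) = -1)
(166 + R(d, z))*(-494) = (166 - 1)*(-494) = 165*(-494) = -81510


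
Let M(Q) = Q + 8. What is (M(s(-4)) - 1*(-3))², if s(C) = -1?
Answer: 100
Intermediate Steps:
M(Q) = 8 + Q
(M(s(-4)) - 1*(-3))² = ((8 - 1) - 1*(-3))² = (7 + 3)² = 10² = 100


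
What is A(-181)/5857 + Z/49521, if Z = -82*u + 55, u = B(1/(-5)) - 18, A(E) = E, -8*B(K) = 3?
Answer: 735475/1160177988 ≈ 0.00063393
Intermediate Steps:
B(K) = -3/8 (B(K) = -⅛*3 = -3/8)
u = -147/8 (u = -3/8 - 18 = -147/8 ≈ -18.375)
Z = 6247/4 (Z = -82*(-147/8) + 55 = 6027/4 + 55 = 6247/4 ≈ 1561.8)
A(-181)/5857 + Z/49521 = -181/5857 + (6247/4)/49521 = -181*1/5857 + (6247/4)*(1/49521) = -181/5857 + 6247/198084 = 735475/1160177988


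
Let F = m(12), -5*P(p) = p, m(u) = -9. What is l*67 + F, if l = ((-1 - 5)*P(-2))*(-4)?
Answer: 3171/5 ≈ 634.20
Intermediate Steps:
P(p) = -p/5
F = -9
l = 48/5 (l = ((-1 - 5)*(-⅕*(-2)))*(-4) = -6*⅖*(-4) = -12/5*(-4) = 48/5 ≈ 9.6000)
l*67 + F = (48/5)*67 - 9 = 3216/5 - 9 = 3171/5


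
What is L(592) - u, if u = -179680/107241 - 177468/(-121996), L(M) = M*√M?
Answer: 722098873/3270743259 + 2368*√37 ≈ 14404.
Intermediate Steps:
L(M) = M^(3/2)
u = -722098873/3270743259 (u = -179680*1/107241 - 177468*(-1/121996) = -179680/107241 + 44367/30499 = -722098873/3270743259 ≈ -0.22078)
L(592) - u = 592^(3/2) - 1*(-722098873/3270743259) = 2368*√37 + 722098873/3270743259 = 722098873/3270743259 + 2368*√37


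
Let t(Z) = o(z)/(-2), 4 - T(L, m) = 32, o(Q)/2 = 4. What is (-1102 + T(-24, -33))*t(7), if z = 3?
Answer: 4520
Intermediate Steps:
o(Q) = 8 (o(Q) = 2*4 = 8)
T(L, m) = -28 (T(L, m) = 4 - 1*32 = 4 - 32 = -28)
t(Z) = -4 (t(Z) = 8/(-2) = 8*(-1/2) = -4)
(-1102 + T(-24, -33))*t(7) = (-1102 - 28)*(-4) = -1130*(-4) = 4520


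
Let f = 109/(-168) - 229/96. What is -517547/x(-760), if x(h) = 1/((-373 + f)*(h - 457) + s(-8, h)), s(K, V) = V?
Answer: -158896811559965/672 ≈ -2.3645e+11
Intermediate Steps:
f = -2039/672 (f = 109*(-1/168) - 229*1/96 = -109/168 - 229/96 = -2039/672 ≈ -3.0342)
x(h) = 1/(115481615/672 - 252023*h/672) (x(h) = 1/((-373 - 2039/672)*(h - 457) + h) = 1/(-252695*(-457 + h)/672 + h) = 1/((115481615/672 - 252695*h/672) + h) = 1/(115481615/672 - 252023*h/672))
-517547/x(-760) = -517547/((-672/(-115481615 + 252023*(-760)))) = -517547/((-672/(-115481615 - 191537480))) = -517547/((-672/(-307019095))) = -517547/((-672*(-1/307019095))) = -517547/672/307019095 = -517547*307019095/672 = -158896811559965/672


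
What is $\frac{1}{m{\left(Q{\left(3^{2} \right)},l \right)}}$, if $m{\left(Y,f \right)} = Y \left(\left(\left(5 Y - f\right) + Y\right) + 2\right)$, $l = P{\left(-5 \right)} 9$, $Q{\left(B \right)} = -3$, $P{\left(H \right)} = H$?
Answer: $- \frac{1}{87} \approx -0.011494$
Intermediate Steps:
$l = -45$ ($l = \left(-5\right) 9 = -45$)
$m{\left(Y,f \right)} = Y \left(2 - f + 6 Y\right)$ ($m{\left(Y,f \right)} = Y \left(\left(\left(- f + 5 Y\right) + Y\right) + 2\right) = Y \left(\left(- f + 6 Y\right) + 2\right) = Y \left(2 - f + 6 Y\right)$)
$\frac{1}{m{\left(Q{\left(3^{2} \right)},l \right)}} = \frac{1}{\left(-3\right) \left(2 - -45 + 6 \left(-3\right)\right)} = \frac{1}{\left(-3\right) \left(2 + 45 - 18\right)} = \frac{1}{\left(-3\right) 29} = \frac{1}{-87} = - \frac{1}{87}$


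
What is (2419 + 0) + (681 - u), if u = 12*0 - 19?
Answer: 3119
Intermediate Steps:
u = -19 (u = 0 - 19 = -19)
(2419 + 0) + (681 - u) = (2419 + 0) + (681 - 1*(-19)) = 2419 + (681 + 19) = 2419 + 700 = 3119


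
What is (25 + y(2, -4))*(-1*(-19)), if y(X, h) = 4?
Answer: 551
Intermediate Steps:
(25 + y(2, -4))*(-1*(-19)) = (25 + 4)*(-1*(-19)) = 29*19 = 551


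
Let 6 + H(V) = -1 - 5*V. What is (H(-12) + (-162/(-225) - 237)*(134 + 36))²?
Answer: 40229528329/25 ≈ 1.6092e+9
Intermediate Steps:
H(V) = -7 - 5*V (H(V) = -6 + (-1 - 5*V) = -7 - 5*V)
(H(-12) + (-162/(-225) - 237)*(134 + 36))² = ((-7 - 5*(-12)) + (-162/(-225) - 237)*(134 + 36))² = ((-7 + 60) + (-162*(-1/225) - 237)*170)² = (53 + (18/25 - 237)*170)² = (53 - 5907/25*170)² = (53 - 200838/5)² = (-200573/5)² = 40229528329/25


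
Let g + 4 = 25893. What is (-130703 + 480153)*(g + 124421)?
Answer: 52525829500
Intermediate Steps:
g = 25889 (g = -4 + 25893 = 25889)
(-130703 + 480153)*(g + 124421) = (-130703 + 480153)*(25889 + 124421) = 349450*150310 = 52525829500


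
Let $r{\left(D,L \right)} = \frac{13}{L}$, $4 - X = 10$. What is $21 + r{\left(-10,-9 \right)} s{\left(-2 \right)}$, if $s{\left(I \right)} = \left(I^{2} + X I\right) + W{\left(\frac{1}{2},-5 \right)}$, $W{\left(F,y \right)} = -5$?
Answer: $\frac{46}{9} \approx 5.1111$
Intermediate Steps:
$X = -6$ ($X = 4 - 10 = -6$)
$s{\left(I \right)} = -5 + I^{2} - 6 I$ ($s{\left(I \right)} = \left(I^{2} - 6 I\right) - 5 = -5 + I^{2} - 6 I$)
$21 + r{\left(-10,-9 \right)} s{\left(-2 \right)} = 21 + \frac{13}{-9} \left(-5 + \left(-2\right)^{2} - -12\right) = 21 + 13 \left(- \frac{1}{9}\right) \left(-5 + 4 + 12\right) = 21 - \frac{143}{9} = \frac{46}{9}$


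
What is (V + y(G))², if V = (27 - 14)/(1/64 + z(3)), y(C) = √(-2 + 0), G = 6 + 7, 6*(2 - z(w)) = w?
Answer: 673406/9409 + 1664*I*√2/97 ≈ 71.57 + 24.26*I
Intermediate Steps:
z(w) = 2 - w/6
G = 13
y(C) = I*√2 (y(C) = √(-2) = I*√2)
V = 832/97 (V = (27 - 14)/(1/64 + (2 - ⅙*3)) = 13/(1/64 + (2 - ½)) = 13/(1/64 + 3/2) = 13/(97/64) = 13*(64/97) = 832/97 ≈ 8.5773)
(V + y(G))² = (832/97 + I*√2)²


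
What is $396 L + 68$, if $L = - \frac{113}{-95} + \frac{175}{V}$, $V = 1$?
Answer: $\frac{6634708}{95} \approx 69839.0$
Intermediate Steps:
$L = \frac{16738}{95}$ ($L = - \frac{113}{-95} + \frac{175}{1} = \left(-113\right) \left(- \frac{1}{95}\right) + 175 \cdot 1 = \frac{113}{95} + 175 = \frac{16738}{95} \approx 176.19$)
$396 L + 68 = 396 \cdot \frac{16738}{95} + 68 = \frac{6628248}{95} + 68 = \frac{6634708}{95}$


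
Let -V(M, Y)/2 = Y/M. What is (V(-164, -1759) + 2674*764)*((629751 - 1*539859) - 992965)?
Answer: -151281879565489/82 ≈ -1.8449e+12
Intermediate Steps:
V(M, Y) = -2*Y/M
(V(-164, -1759) + 2674*764)*((629751 - 1*539859) - 992965) = (-2*(-1759)/(-164) + 2674*764)*((629751 - 1*539859) - 992965) = (-2*(-1759)*(-1/164) + 2042936)*((629751 - 539859) - 992965) = (-1759/82 + 2042936)*(89892 - 992965) = (167518993/82)*(-903073) = -151281879565489/82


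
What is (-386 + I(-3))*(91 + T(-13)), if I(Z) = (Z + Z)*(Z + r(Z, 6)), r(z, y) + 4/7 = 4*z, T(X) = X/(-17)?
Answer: -3194880/119 ≈ -26848.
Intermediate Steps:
T(X) = -X/17 (T(X) = X*(-1/17) = -X/17)
r(z, y) = -4/7 + 4*z
I(Z) = 2*Z*(-4/7 + 5*Z) (I(Z) = (Z + Z)*(Z + (-4/7 + 4*Z)) = (2*Z)*(-4/7 + 5*Z) = 2*Z*(-4/7 + 5*Z))
(-386 + I(-3))*(91 + T(-13)) = (-386 + (2/7)*(-3)*(-4 + 35*(-3)))*(91 - 1/17*(-13)) = (-386 + (2/7)*(-3)*(-4 - 105))*(91 + 13/17) = (-386 + (2/7)*(-3)*(-109))*(1560/17) = (-386 + 654/7)*(1560/17) = -2048/7*1560/17 = -3194880/119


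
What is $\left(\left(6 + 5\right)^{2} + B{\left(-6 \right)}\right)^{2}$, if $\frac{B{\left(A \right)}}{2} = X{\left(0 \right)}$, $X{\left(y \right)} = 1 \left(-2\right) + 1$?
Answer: $14161$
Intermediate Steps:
$X{\left(y \right)} = -1$ ($X{\left(y \right)} = -2 + 1 = -1$)
$B{\left(A \right)} = -2$ ($B{\left(A \right)} = 2 \left(-1\right) = -2$)
$\left(\left(6 + 5\right)^{2} + B{\left(-6 \right)}\right)^{2} = \left(\left(6 + 5\right)^{2} - 2\right)^{2} = \left(11^{2} - 2\right)^{2} = \left(121 - 2\right)^{2} = 119^{2} = 14161$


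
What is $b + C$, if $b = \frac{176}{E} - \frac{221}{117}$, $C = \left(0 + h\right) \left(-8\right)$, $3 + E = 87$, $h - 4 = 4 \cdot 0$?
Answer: $- \frac{2003}{63} \approx -31.794$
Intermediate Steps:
$h = 4$ ($h = 4 + 4 \cdot 0 = 4 + 0 = 4$)
$E = 84$ ($E = -3 + 87 = 84$)
$C = -32$ ($C = \left(0 + 4\right) \left(-8\right) = 4 \left(-8\right) = -32$)
$b = \frac{13}{63}$ ($b = \frac{176}{84} - \frac{221}{117} = 176 \cdot \frac{1}{84} - \frac{17}{9} = \frac{44}{21} - \frac{17}{9} = \frac{13}{63} \approx 0.20635$)
$b + C = \frac{13}{63} - 32 = - \frac{2003}{63}$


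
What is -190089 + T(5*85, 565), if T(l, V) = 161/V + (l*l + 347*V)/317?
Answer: -33833015108/179105 ≈ -1.8890e+5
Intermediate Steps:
T(l, V) = 161/V + l**2/317 + 347*V/317 (T(l, V) = 161/V + (l**2 + 347*V)*(1/317) = 161/V + (l**2/317 + 347*V/317) = 161/V + l**2/317 + 347*V/317)
-190089 + T(5*85, 565) = -190089 + (1/317)*(51037 + 565*((5*85)**2 + 347*565))/565 = -190089 + (1/317)*(1/565)*(51037 + 565*(425**2 + 196055)) = -190089 + (1/317)*(1/565)*(51037 + 565*(180625 + 196055)) = -190089 + (1/317)*(1/565)*(51037 + 565*376680) = -190089 + (1/317)*(1/565)*(51037 + 212824200) = -190089 + (1/317)*(1/565)*212875237 = -190089 + 212875237/179105 = -33833015108/179105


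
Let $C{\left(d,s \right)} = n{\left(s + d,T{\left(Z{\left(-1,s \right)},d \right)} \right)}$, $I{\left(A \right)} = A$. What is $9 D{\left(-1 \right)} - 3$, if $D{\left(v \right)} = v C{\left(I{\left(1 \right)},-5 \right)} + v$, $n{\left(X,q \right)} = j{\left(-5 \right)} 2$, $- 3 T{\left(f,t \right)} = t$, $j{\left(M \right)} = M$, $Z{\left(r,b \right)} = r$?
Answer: $78$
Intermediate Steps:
$T{\left(f,t \right)} = - \frac{t}{3}$
$n{\left(X,q \right)} = -10$ ($n{\left(X,q \right)} = \left(-5\right) 2 = -10$)
$C{\left(d,s \right)} = -10$
$D{\left(v \right)} = - 9 v$ ($D{\left(v \right)} = v \left(-10\right) + v = - 10 v + v = - 9 v$)
$9 D{\left(-1 \right)} - 3 = 9 \left(\left(-9\right) \left(-1\right)\right) - 3 = 9 \cdot 9 - 3 = 81 - 3 = 78$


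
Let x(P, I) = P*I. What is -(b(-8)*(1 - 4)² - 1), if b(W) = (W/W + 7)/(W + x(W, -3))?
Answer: -7/2 ≈ -3.5000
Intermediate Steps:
x(P, I) = I*P
b(W) = -4/W (b(W) = (W/W + 7)/(W - 3*W) = (1 + 7)/((-2*W)) = 8*(-1/(2*W)) = -4/W)
-(b(-8)*(1 - 4)² - 1) = -((-4/(-8))*(1 - 4)² - 1) = -(-4*(-⅛)*(-3)² - 1) = -((½)*9 - 1) = -(9/2 - 1) = -1*7/2 = -7/2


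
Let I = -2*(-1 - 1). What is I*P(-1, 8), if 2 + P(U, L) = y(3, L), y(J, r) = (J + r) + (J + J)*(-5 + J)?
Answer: -12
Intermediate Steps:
y(J, r) = J + r + 2*J*(-5 + J) (y(J, r) = (J + r) + (2*J)*(-5 + J) = (J + r) + 2*J*(-5 + J) = J + r + 2*J*(-5 + J))
P(U, L) = -11 + L (P(U, L) = -2 + (L - 9*3 + 2*3²) = -2 + (L - 27 + 2*9) = -2 + (L - 27 + 18) = -2 + (-9 + L) = -11 + L)
I = 4 (I = -2*(-2) = 4)
I*P(-1, 8) = 4*(-11 + 8) = 4*(-3) = -12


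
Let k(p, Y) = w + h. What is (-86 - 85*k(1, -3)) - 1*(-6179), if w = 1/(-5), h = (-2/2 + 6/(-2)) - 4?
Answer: 6790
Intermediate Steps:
h = -8 (h = (-2*1/2 + 6*(-1/2)) - 4 = (-1 - 3) - 4 = -4 - 4 = -8)
w = -1/5 ≈ -0.20000
k(p, Y) = -41/5 (k(p, Y) = -1/5 - 8 = -41/5)
(-86 - 85*k(1, -3)) - 1*(-6179) = (-86 - 85*(-41/5)) - 1*(-6179) = (-86 + 697) + 6179 = 611 + 6179 = 6790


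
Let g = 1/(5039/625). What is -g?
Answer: -625/5039 ≈ -0.12403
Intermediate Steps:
g = 625/5039 (g = 1/(5039*(1/625)) = 1/(5039/625) = 625/5039 ≈ 0.12403)
-g = -1*625/5039 = -625/5039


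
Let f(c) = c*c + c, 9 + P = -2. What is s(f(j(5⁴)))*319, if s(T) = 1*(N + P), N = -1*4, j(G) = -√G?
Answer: -4785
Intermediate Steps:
P = -11 (P = -9 - 2 = -11)
N = -4
f(c) = c + c² (f(c) = c² + c = c + c²)
s(T) = -15 (s(T) = 1*(-4 - 11) = 1*(-15) = -15)
s(f(j(5⁴)))*319 = -15*319 = -4785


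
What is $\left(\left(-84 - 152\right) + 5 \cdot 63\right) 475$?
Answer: $37525$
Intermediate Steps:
$\left(\left(-84 - 152\right) + 5 \cdot 63\right) 475 = \left(\left(-84 - 152\right) + 315\right) 475 = \left(-236 + 315\right) 475 = 79 \cdot 475 = 37525$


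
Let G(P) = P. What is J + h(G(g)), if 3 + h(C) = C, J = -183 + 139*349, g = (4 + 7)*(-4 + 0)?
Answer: 48281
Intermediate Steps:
g = -44 (g = 11*(-4) = -44)
J = 48328 (J = -183 + 48511 = 48328)
h(C) = -3 + C
J + h(G(g)) = 48328 + (-3 - 44) = 48328 - 47 = 48281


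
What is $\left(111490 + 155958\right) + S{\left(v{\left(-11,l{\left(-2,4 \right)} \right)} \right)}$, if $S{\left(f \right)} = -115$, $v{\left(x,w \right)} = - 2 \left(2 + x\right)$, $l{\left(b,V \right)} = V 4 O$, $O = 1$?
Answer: $267333$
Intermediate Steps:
$l{\left(b,V \right)} = 4 V$ ($l{\left(b,V \right)} = V 4 \cdot 1 = 4 V 1 = 4 V$)
$v{\left(x,w \right)} = -4 - 2 x$
$\left(111490 + 155958\right) + S{\left(v{\left(-11,l{\left(-2,4 \right)} \right)} \right)} = \left(111490 + 155958\right) - 115 = 267448 - 115 = 267333$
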